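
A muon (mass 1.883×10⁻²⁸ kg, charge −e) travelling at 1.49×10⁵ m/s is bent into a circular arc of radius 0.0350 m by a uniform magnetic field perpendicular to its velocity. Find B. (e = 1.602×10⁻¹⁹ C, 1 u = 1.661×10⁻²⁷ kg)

B ≈ 5.00×10⁻³ T

From |q|vB = mv²/r, B = mv/(|q|r).
B = (1.883×10⁻²⁸)(1.49×10⁵)/((1.602×10⁻¹⁹)(0.0350)) ≈ 5.00×10⁻³ T.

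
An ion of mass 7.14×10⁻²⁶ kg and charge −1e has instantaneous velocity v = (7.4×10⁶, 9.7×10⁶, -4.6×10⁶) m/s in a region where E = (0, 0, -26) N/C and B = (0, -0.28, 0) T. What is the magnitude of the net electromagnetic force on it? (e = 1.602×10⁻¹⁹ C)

|F| ≈ 3.91×10⁻¹³ N

v×B = (-1.29×10⁶, 0, -2.07×10⁶) N/C.
E + v×B = (-1.29×10⁶, 0, -2.07×10⁶) N/C.
F = q(E + v×B) = (−1.602×10⁻¹⁹ C)·(-1.29×10⁶, 0, -2.07×10⁶) = (2.06×10⁻¹³, 0, 3.32×10⁻¹³) N.
|F| = 3.91×10⁻¹³ N.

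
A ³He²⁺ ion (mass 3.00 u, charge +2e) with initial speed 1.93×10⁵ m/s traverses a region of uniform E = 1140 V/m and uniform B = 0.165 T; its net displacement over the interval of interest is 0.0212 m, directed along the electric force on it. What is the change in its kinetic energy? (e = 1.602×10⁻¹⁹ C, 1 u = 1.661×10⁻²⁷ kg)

ΔKE ≈ 7.74×10⁻¹⁸ J

The magnetic force is always ⟂ v and does no work; only the electric force changes KE.
ΔKE = F_E · d = |q|E d = (3.204×10⁻¹⁹)(1140)(0.0212) ≈ 7.74×10⁻¹⁸ J.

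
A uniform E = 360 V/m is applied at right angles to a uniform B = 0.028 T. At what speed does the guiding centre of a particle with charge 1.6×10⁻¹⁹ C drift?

The E×B drift speed is v_d = E/B.
v_d = 360/0.028 = 1.3×10⁴ m/s.

v_d ≈ 1.3×10⁴ m/s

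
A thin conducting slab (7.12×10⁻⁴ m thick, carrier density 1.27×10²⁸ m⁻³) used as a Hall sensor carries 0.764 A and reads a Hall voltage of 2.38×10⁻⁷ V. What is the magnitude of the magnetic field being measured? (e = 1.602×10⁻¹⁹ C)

B ≈ 0.451 T

From V_H = IB/(n e t), B = V_H n e t / I.
B = (2.38×10⁻⁷)(1.27×10²⁸)(1.602×10⁻¹⁹)(7.12×10⁻⁴)/0.764 ≈ 0.451 T.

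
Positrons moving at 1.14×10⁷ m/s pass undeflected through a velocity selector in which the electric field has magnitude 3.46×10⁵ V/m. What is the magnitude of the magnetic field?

Balance of forces in the selector: qE = qvB ⇒ B = E/v.
B = 3.46×10⁵/1.14×10⁷ = 0.0304 T.

B = 0.0304 T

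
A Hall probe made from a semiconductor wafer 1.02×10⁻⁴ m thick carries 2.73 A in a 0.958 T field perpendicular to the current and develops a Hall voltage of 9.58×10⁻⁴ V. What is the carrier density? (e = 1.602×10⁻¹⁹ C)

From V_H = IB/(n e t), n = IB/(V_H e t).
n = (2.73)(0.958)/((9.58×10⁻⁴)(1.602×10⁻¹⁹)(1.02×10⁻⁴)) ≈ 1.67×10²⁶ m⁻³.

n ≈ 1.67×10²⁶ m⁻³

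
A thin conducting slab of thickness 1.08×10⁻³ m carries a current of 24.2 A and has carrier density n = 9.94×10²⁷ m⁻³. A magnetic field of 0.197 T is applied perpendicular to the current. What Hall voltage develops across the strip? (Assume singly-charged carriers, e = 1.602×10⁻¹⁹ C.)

V_H ≈ 2.77×10⁻⁶ V

V_H = IB/(n e t).
V_H = (24.2)(0.197)/((9.94×10²⁷)(1.602×10⁻¹⁹)(1.08×10⁻³)) ≈ 2.77×10⁻⁶ V.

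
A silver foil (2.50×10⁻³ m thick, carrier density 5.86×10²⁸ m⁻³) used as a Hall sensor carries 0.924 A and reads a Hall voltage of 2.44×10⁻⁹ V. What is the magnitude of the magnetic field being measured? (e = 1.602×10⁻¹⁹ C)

B ≈ 0.0620 T

From V_H = IB/(n e t), B = V_H n e t / I.
B = (2.44×10⁻⁹)(5.86×10²⁸)(1.602×10⁻¹⁹)(2.50×10⁻³)/0.924 ≈ 0.0620 T.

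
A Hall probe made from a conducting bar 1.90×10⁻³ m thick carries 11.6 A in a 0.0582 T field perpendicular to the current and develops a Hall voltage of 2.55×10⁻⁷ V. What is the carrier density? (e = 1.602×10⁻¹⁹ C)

n ≈ 8.70×10²⁷ m⁻³

From V_H = IB/(n e t), n = IB/(V_H e t).
n = (11.6)(0.0582)/((2.55×10⁻⁷)(1.602×10⁻¹⁹)(1.90×10⁻³)) ≈ 8.70×10²⁷ m⁻³.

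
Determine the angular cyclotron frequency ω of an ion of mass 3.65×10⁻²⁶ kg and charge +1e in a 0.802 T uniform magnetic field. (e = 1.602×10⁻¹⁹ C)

ω ≈ 3.52×10⁶ rad/s

ω = |q|B/m.
ω = (1.602×10⁻¹⁹)(0.802)/3.65×10⁻²⁶ ≈ 3.52×10⁶ rad/s.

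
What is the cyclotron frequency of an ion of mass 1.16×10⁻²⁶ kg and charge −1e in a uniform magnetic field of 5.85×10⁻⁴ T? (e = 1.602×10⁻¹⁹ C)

f ≈ 1290 Hz

f = |q|B/(2πm).
f = (1.602×10⁻¹⁹)(5.85×10⁻⁴)/(2π·1.16×10⁻²⁶) ≈ 1290 Hz.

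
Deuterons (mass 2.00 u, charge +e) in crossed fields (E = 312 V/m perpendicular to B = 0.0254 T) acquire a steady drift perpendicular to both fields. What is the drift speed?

In crossed fields the guiding centre drifts at v_d = |E×B|/B² = E/B, independent of charge and mass.
v_d = 312/0.0254 = 1.23×10⁴ m/s.

v_d ≈ 1.23×10⁴ m/s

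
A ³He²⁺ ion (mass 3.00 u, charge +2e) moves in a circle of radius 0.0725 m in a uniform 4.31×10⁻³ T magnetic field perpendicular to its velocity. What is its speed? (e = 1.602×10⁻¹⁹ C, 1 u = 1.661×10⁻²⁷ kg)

v ≈ 2.01×10⁴ m/s

From |q|vB = mv²/r, v = |q|Br/m.
v = (3.204×10⁻¹⁹)(4.31×10⁻³)(0.0725)/4.983×10⁻²⁷ ≈ 2.01×10⁴ m/s.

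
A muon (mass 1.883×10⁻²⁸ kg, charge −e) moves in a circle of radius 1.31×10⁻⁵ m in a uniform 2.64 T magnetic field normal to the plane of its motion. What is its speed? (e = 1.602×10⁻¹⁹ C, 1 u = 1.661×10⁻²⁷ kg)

v ≈ 2.94×10⁴ m/s

From |q|vB = mv²/r, v = |q|Br/m.
v = (1.602×10⁻¹⁹)(2.64)(1.31×10⁻⁵)/1.883×10⁻²⁸ ≈ 2.94×10⁴ m/s.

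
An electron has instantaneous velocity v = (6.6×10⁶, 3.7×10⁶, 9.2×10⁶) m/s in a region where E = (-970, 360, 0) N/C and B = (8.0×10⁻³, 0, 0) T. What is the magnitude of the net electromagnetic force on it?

|F| ≈ 1.28×10⁻¹⁴ N

v×B = (0, 7.36×10⁴, -2.96×10⁴) N/C.
E + v×B = (-970, 7.40×10⁴, -2.96×10⁴) N/C.
F = q(E + v×B) = (−1.602×10⁻¹⁹ C)·(-970, 7.40×10⁴, -2.96×10⁴) = (1.55×10⁻¹⁶, -1.18×10⁻¹⁴, 4.74×10⁻¹⁵) N.
|F| = 1.28×10⁻¹⁴ N.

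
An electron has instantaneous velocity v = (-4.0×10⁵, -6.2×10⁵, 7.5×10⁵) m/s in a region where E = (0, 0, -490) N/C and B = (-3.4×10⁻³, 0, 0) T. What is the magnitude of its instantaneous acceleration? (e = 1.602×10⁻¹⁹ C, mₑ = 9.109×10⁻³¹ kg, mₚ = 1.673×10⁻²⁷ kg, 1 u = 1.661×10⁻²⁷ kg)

v×B = (0, -2550, -2110) N/C.
E + v×B = (0, -2550, -2600) N/C.
F = q(E + v×B) = (−1.602×10⁻¹⁹ C)·(0, -2550, -2600) = (0, 4.09×10⁻¹⁶, 4.16×10⁻¹⁶) N.
|a| = |F|/m = 5.832×10⁻¹⁶/9.109×10⁻³¹ ≈ 6.40×10¹⁴ m/s².

|a| ≈ 6.40×10¹⁴ m/s²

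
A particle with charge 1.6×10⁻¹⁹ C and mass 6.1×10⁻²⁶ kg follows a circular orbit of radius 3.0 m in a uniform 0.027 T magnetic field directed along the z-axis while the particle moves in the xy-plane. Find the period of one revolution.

The cyclotron period depends only on m, q, B: T = 2πm/(|q|B).
T = 2π(6.1×10⁻²⁶)/((1.6×10⁻¹⁹)(0.027)) ≈ 8.9×10⁻⁵ s.

T ≈ 8.9×10⁻⁵ s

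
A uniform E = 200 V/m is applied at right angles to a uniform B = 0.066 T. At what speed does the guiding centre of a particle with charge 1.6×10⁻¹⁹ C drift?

In crossed fields the guiding centre drifts at v_d = |E×B|/B² = E/B, independent of charge and mass.
v_d = 200/0.066 = 3000 m/s.

v_d ≈ 3000 m/s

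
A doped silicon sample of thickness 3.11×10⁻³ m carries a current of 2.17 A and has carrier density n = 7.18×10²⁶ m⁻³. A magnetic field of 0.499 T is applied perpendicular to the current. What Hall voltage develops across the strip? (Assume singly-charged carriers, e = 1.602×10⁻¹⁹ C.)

V_H = IB/(n e t).
V_H = (2.17)(0.499)/((7.18×10²⁶)(1.602×10⁻¹⁹)(3.11×10⁻³)) ≈ 3.03×10⁻⁶ V.

V_H ≈ 3.03×10⁻⁶ V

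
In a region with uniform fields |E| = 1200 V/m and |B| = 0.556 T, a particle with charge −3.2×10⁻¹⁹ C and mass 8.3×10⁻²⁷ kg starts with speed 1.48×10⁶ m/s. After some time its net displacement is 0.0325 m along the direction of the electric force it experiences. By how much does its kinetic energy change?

ΔKE ≈ 1.25×10⁻¹⁷ J

The magnetic force is always ⟂ v and does no work; only the electric force changes KE.
ΔKE = F_E · d = |q|E d = (3.2×10⁻¹⁹)(1200)(0.0325) ≈ 1.25×10⁻¹⁷ J.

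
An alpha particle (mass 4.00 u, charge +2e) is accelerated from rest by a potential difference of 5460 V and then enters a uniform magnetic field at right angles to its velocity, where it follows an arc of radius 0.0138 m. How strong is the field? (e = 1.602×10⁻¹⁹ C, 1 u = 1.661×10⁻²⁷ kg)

B ≈ 1.09 T

v = √(2|q|V/m) = √(2·3.204×10⁻¹⁹·5460/6.644×10⁻²⁷) ≈ 7.257×10⁵ m/s.
B = mv/(|q|r) = (6.644×10⁻²⁷)(7.257×10⁵)/((3.204×10⁻¹⁹)(0.0138)) ≈ 1.09 T.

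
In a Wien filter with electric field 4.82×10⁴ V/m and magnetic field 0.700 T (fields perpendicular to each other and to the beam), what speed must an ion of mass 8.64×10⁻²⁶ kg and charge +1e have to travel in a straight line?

v = 6.89×10⁴ m/s

For undeflected motion the electric and magnetic forces balance: qE = qvB.
v = E/B = 4.82×10⁴/0.700 = 6.89×10⁴ m/s.
The result is independent of the particle's charge and mass.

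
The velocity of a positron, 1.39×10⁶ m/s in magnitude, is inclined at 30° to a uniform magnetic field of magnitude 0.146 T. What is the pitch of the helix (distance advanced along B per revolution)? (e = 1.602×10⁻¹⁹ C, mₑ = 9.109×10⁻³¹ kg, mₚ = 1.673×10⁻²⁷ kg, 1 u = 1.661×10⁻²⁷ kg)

p ≈ 2.95×10⁻⁴ m

v∥ = v cosθ = 1.39×10⁶·cos30° ≈ 1.204×10⁶ m/s.
T = 2πm/(|q|B) = 2π(9.109×10⁻³¹)/((1.602×10⁻¹⁹)(0.146)) ≈ 2.447×10⁻¹⁰ s.
pitch = v∥ T = (1.204×10⁶)(2.447×10⁻¹⁰) ≈ 2.95×10⁻⁴ m.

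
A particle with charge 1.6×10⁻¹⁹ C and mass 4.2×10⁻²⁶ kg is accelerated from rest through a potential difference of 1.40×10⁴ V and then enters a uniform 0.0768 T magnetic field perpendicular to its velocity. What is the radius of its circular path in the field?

r ≈ 1.12 m

Acceleration: |q|V = ½mv² ⇒ v = √(2|q|V/m) = √(2·1.6×10⁻¹⁹·1.40×10⁴/4.2×10⁻²⁶) ≈ 3.266×10⁵ m/s.
In the field: r = mv/(|q|B) = (4.2×10⁻²⁶)(3.266×10⁵)/((1.6×10⁻¹⁹)(0.0768)) ≈ 1.12 m.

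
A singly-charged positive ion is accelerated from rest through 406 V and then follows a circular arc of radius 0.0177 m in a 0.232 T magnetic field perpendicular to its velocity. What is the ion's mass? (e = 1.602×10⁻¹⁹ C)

m ≈ 3.33×10⁻²⁷ kg

Combine |q|V = ½mv² and r = mv/(|q|B): eliminate v to get m = qB²r²/(2V).
m = (1.602×10⁻¹⁹)(0.232)²(0.0177)²/(2·406) ≈ 3.33×10⁻²⁷ kg.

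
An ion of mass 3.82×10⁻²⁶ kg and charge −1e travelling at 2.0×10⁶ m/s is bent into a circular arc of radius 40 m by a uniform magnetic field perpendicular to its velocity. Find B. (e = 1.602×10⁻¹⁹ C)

From |q|vB = mv²/r, B = mv/(|q|r).
B = (3.82×10⁻²⁶)(2.0×10⁶)/((1.602×10⁻¹⁹)(40)) ≈ 0.012 T.

B ≈ 0.012 T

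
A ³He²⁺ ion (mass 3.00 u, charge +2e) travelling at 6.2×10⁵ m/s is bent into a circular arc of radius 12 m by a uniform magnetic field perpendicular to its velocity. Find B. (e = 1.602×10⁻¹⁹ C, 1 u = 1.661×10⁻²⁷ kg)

B ≈ 8.0×10⁻⁴ T

From |q|vB = mv²/r, B = mv/(|q|r).
B = (4.983×10⁻²⁷)(6.2×10⁵)/((3.204×10⁻¹⁹)(12)) ≈ 8.0×10⁻⁴ T.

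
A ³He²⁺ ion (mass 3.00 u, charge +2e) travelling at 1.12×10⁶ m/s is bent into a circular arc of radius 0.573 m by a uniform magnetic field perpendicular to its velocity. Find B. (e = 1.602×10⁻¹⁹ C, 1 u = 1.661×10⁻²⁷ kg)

From |q|vB = mv²/r, B = mv/(|q|r).
B = (4.983×10⁻²⁷)(1.12×10⁶)/((3.204×10⁻¹⁹)(0.573)) ≈ 0.0304 T.

B ≈ 0.0304 T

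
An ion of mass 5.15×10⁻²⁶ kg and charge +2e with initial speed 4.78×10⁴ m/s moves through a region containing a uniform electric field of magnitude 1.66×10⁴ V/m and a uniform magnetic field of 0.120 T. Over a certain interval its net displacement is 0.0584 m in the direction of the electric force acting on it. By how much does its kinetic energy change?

ΔKE ≈ 3.11×10⁻¹⁶ J

The magnetic force is always ⟂ v and does no work; only the electric force changes KE.
ΔKE = F_E · d = |q|E d = (3.204×10⁻¹⁹)(1.66×10⁴)(0.0584) ≈ 3.11×10⁻¹⁶ J.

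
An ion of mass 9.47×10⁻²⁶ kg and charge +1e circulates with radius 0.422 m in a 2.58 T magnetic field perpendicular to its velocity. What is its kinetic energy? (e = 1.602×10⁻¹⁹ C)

v = |q|Br/m, then KE = ½mv² = (qBr)²/(2m).
v = (1.602×10⁻¹⁹)(2.58)(0.422)/9.47×10⁻²⁶ ≈ 1.842×10⁶ m/s.
KE = ½(9.47×10⁻²⁶)(1.842×10⁶)² ≈ 1.61×10⁻¹³ J.

KE ≈ 1.61×10⁻¹³ J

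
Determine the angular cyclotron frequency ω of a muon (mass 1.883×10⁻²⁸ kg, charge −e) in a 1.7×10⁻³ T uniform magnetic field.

ω = |q|B/m.
ω = (1.602×10⁻¹⁹)(1.7×10⁻³)/1.883×10⁻²⁸ ≈ 1.4×10⁶ rad/s.

ω ≈ 1.4×10⁶ rad/s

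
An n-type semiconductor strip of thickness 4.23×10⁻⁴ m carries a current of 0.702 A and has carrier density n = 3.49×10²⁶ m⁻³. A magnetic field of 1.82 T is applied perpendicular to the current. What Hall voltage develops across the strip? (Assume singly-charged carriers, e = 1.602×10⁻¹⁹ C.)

V_H = IB/(n e t).
V_H = (0.702)(1.82)/((3.49×10²⁶)(1.602×10⁻¹⁹)(4.23×10⁻⁴)) ≈ 5.40×10⁻⁵ V.

V_H ≈ 5.40×10⁻⁵ V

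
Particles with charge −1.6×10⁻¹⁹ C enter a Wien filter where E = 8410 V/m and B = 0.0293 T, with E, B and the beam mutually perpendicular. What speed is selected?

Straight-line motion ⇒ electric and magnetic forces cancel, so E = vB.
v = E/B = 8410/0.0293 = 2.87×10⁵ m/s.
The result is independent of the particle's charge and mass.

v = 2.87×10⁵ m/s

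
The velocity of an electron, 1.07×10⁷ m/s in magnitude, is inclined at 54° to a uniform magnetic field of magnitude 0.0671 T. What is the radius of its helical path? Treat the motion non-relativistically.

r ≈ 7.34×10⁻⁴ m

v⊥ = v sinθ = 1.07×10⁷·sin54° ≈ 8.656×10⁶ m/s.
r = m v⊥/(|q|B) = (9.109×10⁻³¹)(8.656×10⁶)/((1.602×10⁻¹⁹)(0.0671)) ≈ 7.34×10⁻⁴ m.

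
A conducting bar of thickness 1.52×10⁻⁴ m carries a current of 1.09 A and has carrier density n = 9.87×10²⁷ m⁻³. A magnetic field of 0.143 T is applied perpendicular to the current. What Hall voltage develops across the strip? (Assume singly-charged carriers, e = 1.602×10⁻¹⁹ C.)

V_H = IB/(n e t).
V_H = (1.09)(0.143)/((9.87×10²⁷)(1.602×10⁻¹⁹)(1.52×10⁻⁴)) ≈ 6.49×10⁻⁷ V.

V_H ≈ 6.49×10⁻⁷ V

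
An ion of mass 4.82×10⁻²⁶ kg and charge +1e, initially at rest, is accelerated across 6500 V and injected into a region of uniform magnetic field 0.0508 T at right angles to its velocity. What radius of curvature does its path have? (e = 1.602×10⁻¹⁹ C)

Acceleration: |q|V = ½mv² ⇒ v = √(2|q|V/m) = √(2·1.602×10⁻¹⁹·6500/4.82×10⁻²⁶) ≈ 2.079×10⁵ m/s.
In the field: r = mv/(|q|B) = (4.82×10⁻²⁶)(2.079×10⁵)/((1.602×10⁻¹⁹)(0.0508)) ≈ 1.23 m.

r ≈ 1.23 m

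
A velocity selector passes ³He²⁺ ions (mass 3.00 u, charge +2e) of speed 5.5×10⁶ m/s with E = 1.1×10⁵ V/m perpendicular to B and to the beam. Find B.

Balance of forces in the selector: qE = qvB ⇒ B = E/v.
B = 1.1×10⁵/5.5×10⁶ = 0.020 T.

B = 0.020 T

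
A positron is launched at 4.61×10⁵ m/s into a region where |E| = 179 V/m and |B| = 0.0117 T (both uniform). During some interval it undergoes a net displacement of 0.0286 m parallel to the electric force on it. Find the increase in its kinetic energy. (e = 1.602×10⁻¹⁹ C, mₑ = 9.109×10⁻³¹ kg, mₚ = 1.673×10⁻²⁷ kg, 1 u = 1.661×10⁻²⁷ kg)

ΔKE ≈ 8.20×10⁻¹⁹ J

The magnetic force is always ⟂ v and does no work; only the electric force changes KE.
ΔKE = F_E · d = |q|E d = (1.602×10⁻¹⁹)(179)(0.0286) ≈ 8.20×10⁻¹⁹ J.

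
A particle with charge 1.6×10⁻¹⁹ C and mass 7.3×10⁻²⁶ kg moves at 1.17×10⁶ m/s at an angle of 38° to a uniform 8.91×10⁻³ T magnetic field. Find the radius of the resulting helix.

v⊥ = v sinθ = 1.17×10⁶·sin38° ≈ 7.203×10⁵ m/s.
r = m v⊥/(|q|B) = (7.3×10⁻²⁶)(7.203×10⁵)/((1.6×10⁻¹⁹)(8.91×10⁻³)) ≈ 36.9 m.

r ≈ 36.9 m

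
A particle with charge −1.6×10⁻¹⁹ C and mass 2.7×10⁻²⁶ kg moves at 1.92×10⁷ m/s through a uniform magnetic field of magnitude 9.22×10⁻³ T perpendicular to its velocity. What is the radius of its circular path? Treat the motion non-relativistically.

r ≈ 351 m

The magnetic force provides the centripetal force: |q|vB = mv²/r.
r = mv/(|q|B) = (2.7×10⁻²⁶)(1.92×10⁷)/((1.6×10⁻¹⁹)(9.22×10⁻³)) ≈ 351 m.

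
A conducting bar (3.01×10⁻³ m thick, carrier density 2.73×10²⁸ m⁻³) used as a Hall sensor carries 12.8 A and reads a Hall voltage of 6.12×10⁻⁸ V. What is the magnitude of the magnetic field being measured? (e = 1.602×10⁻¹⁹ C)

B ≈ 0.0629 T

From V_H = IB/(n e t), B = V_H n e t / I.
B = (6.12×10⁻⁸)(2.73×10²⁸)(1.602×10⁻¹⁹)(3.01×10⁻³)/12.8 ≈ 0.0629 T.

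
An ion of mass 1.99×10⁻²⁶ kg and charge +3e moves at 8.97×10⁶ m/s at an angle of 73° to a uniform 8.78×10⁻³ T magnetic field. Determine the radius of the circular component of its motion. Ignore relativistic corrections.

r ≈ 40.5 m

v⊥ = v sinθ = 8.97×10⁶·sin73° ≈ 8.578×10⁶ m/s.
r = m v⊥/(|q|B) = (1.99×10⁻²⁶)(8.578×10⁶)/((4.806×10⁻¹⁹)(8.78×10⁻³)) ≈ 40.5 m.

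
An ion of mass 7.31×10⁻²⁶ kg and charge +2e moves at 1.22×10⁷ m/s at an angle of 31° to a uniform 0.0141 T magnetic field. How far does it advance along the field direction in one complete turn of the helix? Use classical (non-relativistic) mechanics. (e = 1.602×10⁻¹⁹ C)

v∥ = v cosθ = 1.22×10⁷·cos31° ≈ 1.046×10⁷ m/s.
T = 2πm/(|q|B) = 2π(7.31×10⁻²⁶)/((3.204×10⁻¹⁹)(0.0141)) ≈ 1.017×10⁻⁴ s.
pitch = v∥ T = (1.046×10⁷)(1.017×10⁻⁴) ≈ 1060 m.

p ≈ 1060 m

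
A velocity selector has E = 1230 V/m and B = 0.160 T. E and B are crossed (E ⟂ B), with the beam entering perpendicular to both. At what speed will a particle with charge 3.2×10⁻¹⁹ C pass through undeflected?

Straight-line motion ⇒ electric and magnetic forces cancel, so E = vB.
v = E/B = 1230/0.160 = 7690 m/s.

v = 7690 m/s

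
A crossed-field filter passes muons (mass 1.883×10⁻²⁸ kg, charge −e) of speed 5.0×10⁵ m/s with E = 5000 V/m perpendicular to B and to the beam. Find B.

B = 0.010 T

Balance of forces in the selector: qE = qvB ⇒ B = E/v.
B = 5000/5.0×10⁵ = 0.010 T.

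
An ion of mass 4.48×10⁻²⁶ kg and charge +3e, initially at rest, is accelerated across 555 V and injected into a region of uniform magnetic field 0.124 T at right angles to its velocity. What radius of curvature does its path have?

r ≈ 0.0820 m

Acceleration: |q|V = ½mv² ⇒ v = √(2|q|V/m) = √(2·4.806×10⁻¹⁹·555/4.48×10⁻²⁶) ≈ 1.091×10⁵ m/s.
In the field: r = mv/(|q|B) = (4.48×10⁻²⁶)(1.091×10⁵)/((4.806×10⁻¹⁹)(0.124)) ≈ 0.0820 m.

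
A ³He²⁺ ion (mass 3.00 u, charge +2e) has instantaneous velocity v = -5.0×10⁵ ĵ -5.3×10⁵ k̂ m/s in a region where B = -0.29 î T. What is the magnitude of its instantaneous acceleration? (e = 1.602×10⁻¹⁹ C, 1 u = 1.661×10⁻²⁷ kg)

v×B = (0, 1.54×10⁵, -1.45×10⁵) N/C.
F = q v×B = (3.204×10⁻¹⁹ C)·(0, 1.54×10⁵, -1.45×10⁵) = (0, 4.92×10⁻¹⁴, -4.65×10⁻¹⁴) N.
|a| = |F|/m = 6.770×10⁻¹⁴/4.983×10⁻²⁷ ≈ 1.36×10¹³ m/s².

|a| ≈ 1.36×10¹³ m/s²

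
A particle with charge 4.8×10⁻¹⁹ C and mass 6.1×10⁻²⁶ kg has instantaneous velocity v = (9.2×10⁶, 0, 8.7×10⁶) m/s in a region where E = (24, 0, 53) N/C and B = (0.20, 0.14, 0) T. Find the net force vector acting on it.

v×B = (-1.22×10⁶, 1.74×10⁶, 1.29×10⁶) N/C.
E + v×B = (-1.22×10⁶, 1.74×10⁶, 1.29×10⁶) N/C.
F = q(E + v×B) = (4.8×10⁻¹⁹ C)·(-1.22×10⁶, 1.74×10⁶, 1.29×10⁶) = (-5.85×10⁻¹³, 8.35×10⁻¹³, 6.18×10⁻¹³) N.

F ≈ (-5.85×10⁻¹³, 8.35×10⁻¹³, 6.18×10⁻¹³) N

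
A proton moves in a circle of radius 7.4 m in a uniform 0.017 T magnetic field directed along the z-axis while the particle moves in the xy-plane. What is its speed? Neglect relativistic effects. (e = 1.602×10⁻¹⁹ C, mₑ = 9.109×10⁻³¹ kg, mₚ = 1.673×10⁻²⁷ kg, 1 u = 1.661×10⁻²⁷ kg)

v ≈ 1.2×10⁷ m/s

From |q|vB = mv²/r, v = |q|Br/m.
v = (1.602×10⁻¹⁹)(0.017)(7.4)/1.673×10⁻²⁷ ≈ 1.2×10⁷ m/s.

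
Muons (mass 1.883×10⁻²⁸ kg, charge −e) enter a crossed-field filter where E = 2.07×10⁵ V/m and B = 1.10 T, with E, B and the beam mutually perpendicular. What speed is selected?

Straight-line motion ⇒ electric and magnetic forces cancel, so E = vB.
v = E/B = 2.07×10⁵/1.10 = 1.88×10⁵ m/s.

v = 1.88×10⁵ m/s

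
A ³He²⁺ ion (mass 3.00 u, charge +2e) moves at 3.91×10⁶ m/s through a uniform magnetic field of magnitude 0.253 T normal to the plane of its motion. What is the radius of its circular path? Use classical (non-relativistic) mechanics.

The magnetic force provides the centripetal force: |q|vB = mv²/r.
r = mv/(|q|B) = (4.983×10⁻²⁷)(3.91×10⁶)/((3.204×10⁻¹⁹)(0.253)) ≈ 0.240 m.

r ≈ 0.240 m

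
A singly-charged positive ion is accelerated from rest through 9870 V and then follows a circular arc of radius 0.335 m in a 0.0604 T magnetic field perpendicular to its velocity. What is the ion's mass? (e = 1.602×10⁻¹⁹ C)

Combine |q|V = ½mv² and r = mv/(|q|B): eliminate v to get m = qB²r²/(2V).
m = (1.602×10⁻¹⁹)(0.0604)²(0.335)²/(2·9870) ≈ 3.32×10⁻²⁷ kg.

m ≈ 3.32×10⁻²⁷ kg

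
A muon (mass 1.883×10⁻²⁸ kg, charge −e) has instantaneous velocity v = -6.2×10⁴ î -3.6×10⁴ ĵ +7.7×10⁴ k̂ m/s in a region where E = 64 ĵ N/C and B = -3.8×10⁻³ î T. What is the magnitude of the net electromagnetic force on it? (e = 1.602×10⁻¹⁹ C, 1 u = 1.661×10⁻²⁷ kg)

|F| ≈ 4.27×10⁻¹⁷ N

v×B = (0, -293, -137) N/C.
E + v×B = (0, -229, -137) N/C.
F = q(E + v×B) = (−1.602×10⁻¹⁹ C)·(0, -229, -137) = (0, 3.66×10⁻¹⁷, 2.19×10⁻¹⁷) N.
|F| = 4.27×10⁻¹⁷ N.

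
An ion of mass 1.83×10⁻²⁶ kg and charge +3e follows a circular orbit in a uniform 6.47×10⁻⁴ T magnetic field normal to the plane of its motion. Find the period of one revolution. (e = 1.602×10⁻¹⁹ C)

The cyclotron period depends only on m, q, B: T = 2πm/(|q|B).
T = 2π(1.83×10⁻²⁶)/((4.806×10⁻¹⁹)(6.47×10⁻⁴)) ≈ 3.70×10⁻⁴ s.

T ≈ 3.70×10⁻⁴ s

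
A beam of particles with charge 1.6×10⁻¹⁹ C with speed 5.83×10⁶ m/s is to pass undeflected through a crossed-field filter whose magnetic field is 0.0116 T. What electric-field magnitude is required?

For straight-line motion qE = qvB, so E = vB.
E = 5.83×10⁶ × 0.0116 = 6.76×10⁴ V/m.

E = 6.76×10⁴ V/m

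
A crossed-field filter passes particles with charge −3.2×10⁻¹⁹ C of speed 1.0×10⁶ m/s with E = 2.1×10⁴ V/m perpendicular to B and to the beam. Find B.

Balance of forces in the selector: qE = qvB ⇒ B = E/v.
B = 2.1×10⁴/1.0×10⁶ = 0.021 T.

B = 0.021 T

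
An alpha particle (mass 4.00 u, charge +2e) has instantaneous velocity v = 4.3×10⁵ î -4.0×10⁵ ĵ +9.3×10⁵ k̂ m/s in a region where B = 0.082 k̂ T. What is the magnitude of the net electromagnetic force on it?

v×B = (-3.28×10⁴, -3.53×10⁴, 0) N/C.
F = q v×B = (3.204×10⁻¹⁹ C)·(-3.28×10⁴, -3.53×10⁴, 0) = (-1.05×10⁻¹⁴, -1.13×10⁻¹⁴, 0) N.
|F| = 1.54×10⁻¹⁴ N.

|F| ≈ 1.54×10⁻¹⁴ N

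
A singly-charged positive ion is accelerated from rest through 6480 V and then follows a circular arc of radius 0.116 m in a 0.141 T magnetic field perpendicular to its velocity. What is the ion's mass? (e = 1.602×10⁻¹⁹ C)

Combine |q|V = ½mv² and r = mv/(|q|B): eliminate v to get m = qB²r²/(2V).
m = (1.602×10⁻¹⁹)(0.141)²(0.116)²/(2·6480) ≈ 3.31×10⁻²⁷ kg.

m ≈ 3.31×10⁻²⁷ kg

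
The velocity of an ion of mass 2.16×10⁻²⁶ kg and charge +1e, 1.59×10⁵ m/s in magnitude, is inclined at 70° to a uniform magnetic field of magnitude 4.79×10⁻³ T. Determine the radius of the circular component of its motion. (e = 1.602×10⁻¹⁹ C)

v⊥ = v sinθ = 1.59×10⁵·sin70° ≈ 1.494×10⁵ m/s.
r = m v⊥/(|q|B) = (2.16×10⁻²⁶)(1.494×10⁵)/((1.602×10⁻¹⁹)(4.79×10⁻³)) ≈ 4.21 m.

r ≈ 4.21 m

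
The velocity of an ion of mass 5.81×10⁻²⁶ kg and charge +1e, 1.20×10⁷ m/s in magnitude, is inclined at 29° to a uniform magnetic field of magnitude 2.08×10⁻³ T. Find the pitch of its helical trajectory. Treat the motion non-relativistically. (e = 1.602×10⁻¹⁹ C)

v∥ = v cosθ = 1.20×10⁷·cos29° ≈ 1.050×10⁷ m/s.
T = 2πm/(|q|B) = 2π(5.81×10⁻²⁶)/((1.602×10⁻¹⁹)(2.08×10⁻³)) ≈ 1.096×10⁻³ s.
pitch = v∥ T = (1.050×10⁷)(1.096×10⁻³) ≈ 1.15×10⁴ m.

p ≈ 1.15×10⁴ m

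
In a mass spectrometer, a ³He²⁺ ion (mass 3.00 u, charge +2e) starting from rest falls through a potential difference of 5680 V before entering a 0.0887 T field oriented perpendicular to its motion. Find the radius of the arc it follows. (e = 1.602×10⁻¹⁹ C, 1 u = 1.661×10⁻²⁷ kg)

r ≈ 0.150 m

Acceleration: |q|V = ½mv² ⇒ v = √(2|q|V/m) = √(2·3.204×10⁻¹⁹·5680/4.983×10⁻²⁷) ≈ 8.547×10⁵ m/s.
In the field: r = mv/(|q|B) = (4.983×10⁻²⁷)(8.547×10⁵)/((3.204×10⁻¹⁹)(0.0887)) ≈ 0.150 m.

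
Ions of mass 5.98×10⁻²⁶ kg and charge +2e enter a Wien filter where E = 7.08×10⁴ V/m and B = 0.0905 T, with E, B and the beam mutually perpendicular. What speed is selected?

Straight-line motion ⇒ electric and magnetic forces cancel, so E = vB.
v = E/B = 7.08×10⁴/0.0905 = 7.82×10⁵ m/s.

v = 7.82×10⁵ m/s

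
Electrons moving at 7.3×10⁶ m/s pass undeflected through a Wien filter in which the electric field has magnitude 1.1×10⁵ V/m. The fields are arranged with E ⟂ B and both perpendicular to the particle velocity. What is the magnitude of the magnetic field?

Balance of forces in the selector: qE = qvB ⇒ B = E/v.
B = 1.1×10⁵/7.3×10⁶ = 0.015 T.

B = 0.015 T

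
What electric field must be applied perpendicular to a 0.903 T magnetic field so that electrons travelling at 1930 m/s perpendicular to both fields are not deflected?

For straight-line motion qE = qvB, so E = vB.
E = 1930 × 0.903 = 1740 V/m.

E = 1740 V/m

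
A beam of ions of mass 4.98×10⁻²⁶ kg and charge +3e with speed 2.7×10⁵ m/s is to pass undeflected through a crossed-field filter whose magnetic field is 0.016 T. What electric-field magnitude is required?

E = 4300 V/m

For straight-line motion qE = qvB, so E = vB.
E = 2.7×10⁵ × 0.016 = 4300 V/m.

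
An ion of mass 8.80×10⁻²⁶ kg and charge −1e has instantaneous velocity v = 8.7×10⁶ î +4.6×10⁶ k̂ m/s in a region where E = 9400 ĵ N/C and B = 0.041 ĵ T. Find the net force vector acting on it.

v×B = (-1.89×10⁵, 0, 3.57×10⁵) N/C.
E + v×B = (-1.89×10⁵, 9400, 3.57×10⁵) N/C.
F = q(E + v×B) = (−1.602×10⁻¹⁹ C)·(-1.89×10⁵, 9400, 3.57×10⁵) = (3.02×10⁻¹⁴, -1.51×10⁻¹⁵, -5.71×10⁻¹⁴) N.

F ≈ (3.02×10⁻¹⁴, -1.51×10⁻¹⁵, -5.71×10⁻¹⁴) N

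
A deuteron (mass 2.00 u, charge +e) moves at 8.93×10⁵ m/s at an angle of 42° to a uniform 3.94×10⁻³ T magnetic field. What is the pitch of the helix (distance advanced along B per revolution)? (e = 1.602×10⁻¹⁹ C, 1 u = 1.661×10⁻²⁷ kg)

v∥ = v cosθ = 8.93×10⁵·cos42° ≈ 6.636×10⁵ m/s.
T = 2πm/(|q|B) = 2π(3.322×10⁻²⁷)/((1.602×10⁻¹⁹)(3.94×10⁻³)) ≈ 3.307×10⁻⁵ s.
pitch = v∥ T = (6.636×10⁵)(3.307×10⁻⁵) ≈ 21.9 m.

p ≈ 21.9 m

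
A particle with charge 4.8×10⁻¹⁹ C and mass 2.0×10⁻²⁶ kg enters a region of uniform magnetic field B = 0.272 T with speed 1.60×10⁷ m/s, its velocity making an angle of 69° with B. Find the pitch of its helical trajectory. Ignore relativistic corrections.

p ≈ 5.52 m

v∥ = v cosθ = 1.60×10⁷·cos69° ≈ 5.734×10⁶ m/s.
T = 2πm/(|q|B) = 2π(2.0×10⁻²⁶)/((4.8×10⁻¹⁹)(0.272)) ≈ 9.625×10⁻⁷ s.
pitch = v∥ T = (5.734×10⁶)(9.625×10⁻⁷) ≈ 5.52 m.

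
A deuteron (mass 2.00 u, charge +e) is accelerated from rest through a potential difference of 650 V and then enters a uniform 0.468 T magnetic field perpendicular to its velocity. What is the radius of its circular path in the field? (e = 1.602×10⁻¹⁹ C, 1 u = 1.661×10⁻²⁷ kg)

Acceleration: |q|V = ½mv² ⇒ v = √(2|q|V/m) = √(2·1.602×10⁻¹⁹·650/3.322×10⁻²⁷) ≈ 2.504×10⁵ m/s.
In the field: r = mv/(|q|B) = (3.322×10⁻²⁷)(2.504×10⁵)/((1.602×10⁻¹⁹)(0.468)) ≈ 0.0111 m.

r ≈ 0.0111 m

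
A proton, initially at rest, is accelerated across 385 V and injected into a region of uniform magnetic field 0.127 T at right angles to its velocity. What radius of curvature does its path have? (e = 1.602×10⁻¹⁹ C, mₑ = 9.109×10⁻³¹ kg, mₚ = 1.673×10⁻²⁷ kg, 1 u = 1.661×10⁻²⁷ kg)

r ≈ 0.0223 m

Acceleration: |q|V = ½mv² ⇒ v = √(2|q|V/m) = √(2·1.602×10⁻¹⁹·385/1.673×10⁻²⁷) ≈ 2.715×10⁵ m/s.
In the field: r = mv/(|q|B) = (1.673×10⁻²⁷)(2.715×10⁵)/((1.602×10⁻¹⁹)(0.127)) ≈ 0.0223 m.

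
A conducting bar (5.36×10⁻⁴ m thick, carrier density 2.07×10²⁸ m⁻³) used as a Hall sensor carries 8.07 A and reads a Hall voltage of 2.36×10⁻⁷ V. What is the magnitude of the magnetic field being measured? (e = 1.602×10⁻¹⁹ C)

B ≈ 0.0520 T

From V_H = IB/(n e t), B = V_H n e t / I.
B = (2.36×10⁻⁷)(2.07×10²⁸)(1.602×10⁻¹⁹)(5.36×10⁻⁴)/8.07 ≈ 0.0520 T.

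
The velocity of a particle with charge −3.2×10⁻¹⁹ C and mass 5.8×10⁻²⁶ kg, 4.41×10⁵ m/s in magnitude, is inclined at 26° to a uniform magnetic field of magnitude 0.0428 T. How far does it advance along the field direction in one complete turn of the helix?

v∥ = v cosθ = 4.41×10⁵·cos26° ≈ 3.964×10⁵ m/s.
T = 2πm/(|q|B) = 2π(5.8×10⁻²⁶)/((3.2×10⁻¹⁹)(0.0428)) ≈ 2.661×10⁻⁵ s.
pitch = v∥ T = (3.964×10⁵)(2.661×10⁻⁵) ≈ 10.5 m.

p ≈ 10.5 m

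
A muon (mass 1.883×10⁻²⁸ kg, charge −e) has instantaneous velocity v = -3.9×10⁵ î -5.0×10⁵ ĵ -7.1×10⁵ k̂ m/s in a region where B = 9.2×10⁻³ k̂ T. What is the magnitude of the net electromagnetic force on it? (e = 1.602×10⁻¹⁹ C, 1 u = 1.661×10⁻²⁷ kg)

|F| ≈ 9.35×10⁻¹⁶ N

v×B = (-4600, 3590, 0) N/C.
F = q v×B = (−1.602×10⁻¹⁹ C)·(-4600, 3590, 0) = (7.37×10⁻¹⁶, -5.75×10⁻¹⁶, 0) N.
|F| = 9.35×10⁻¹⁶ N.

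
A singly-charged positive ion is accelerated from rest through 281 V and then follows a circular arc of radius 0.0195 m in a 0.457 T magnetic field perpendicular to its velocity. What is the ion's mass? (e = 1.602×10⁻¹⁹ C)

Combine |q|V = ½mv² and r = mv/(|q|B): eliminate v to get m = qB²r²/(2V).
m = (1.602×10⁻¹⁹)(0.457)²(0.0195)²/(2·281) ≈ 2.26×10⁻²⁶ kg.

m ≈ 2.26×10⁻²⁶ kg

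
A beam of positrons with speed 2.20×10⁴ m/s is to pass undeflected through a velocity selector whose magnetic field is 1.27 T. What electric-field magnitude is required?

For straight-line motion qE = qvB, so E = vB.
E = 2.20×10⁴ × 1.27 = 2.79×10⁴ V/m.

E = 2.79×10⁴ V/m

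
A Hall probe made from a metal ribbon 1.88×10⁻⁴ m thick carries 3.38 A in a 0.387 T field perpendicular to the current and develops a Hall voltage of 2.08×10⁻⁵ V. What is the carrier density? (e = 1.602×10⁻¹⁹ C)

n ≈ 2.09×10²⁷ m⁻³

From V_H = IB/(n e t), n = IB/(V_H e t).
n = (3.38)(0.387)/((2.08×10⁻⁵)(1.602×10⁻¹⁹)(1.88×10⁻⁴)) ≈ 2.09×10²⁷ m⁻³.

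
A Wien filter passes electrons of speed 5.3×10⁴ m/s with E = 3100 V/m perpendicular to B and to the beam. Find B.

B = 0.058 T

Balance of forces in the selector: qE = qvB ⇒ B = E/v.
B = 3100/5.3×10⁴ = 0.058 T.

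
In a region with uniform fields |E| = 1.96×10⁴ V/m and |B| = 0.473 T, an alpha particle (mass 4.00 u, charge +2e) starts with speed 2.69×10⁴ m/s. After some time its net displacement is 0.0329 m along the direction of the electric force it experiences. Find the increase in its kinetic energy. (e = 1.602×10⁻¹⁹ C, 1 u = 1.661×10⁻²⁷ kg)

The magnetic force is always ⟂ v and does no work; only the electric force changes KE.
ΔKE = F_E · d = |q|E d = (3.204×10⁻¹⁹)(1.96×10⁴)(0.0329) ≈ 2.07×10⁻¹⁶ J.

ΔKE ≈ 2.07×10⁻¹⁶ J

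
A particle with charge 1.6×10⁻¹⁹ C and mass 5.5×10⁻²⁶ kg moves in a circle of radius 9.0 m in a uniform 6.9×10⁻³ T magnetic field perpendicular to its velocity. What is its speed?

From |q|vB = mv²/r, v = |q|Br/m.
v = (1.6×10⁻¹⁹)(6.9×10⁻³)(9.0)/5.5×10⁻²⁶ ≈ 1.8×10⁵ m/s.

v ≈ 1.8×10⁵ m/s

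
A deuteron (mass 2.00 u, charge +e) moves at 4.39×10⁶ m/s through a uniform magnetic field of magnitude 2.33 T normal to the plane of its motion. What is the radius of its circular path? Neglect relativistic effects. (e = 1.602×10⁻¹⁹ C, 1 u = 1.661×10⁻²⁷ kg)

The magnetic force provides the centripetal force: |q|vB = mv²/r.
r = mv/(|q|B) = (3.322×10⁻²⁷)(4.39×10⁶)/((1.602×10⁻¹⁹)(2.33)) ≈ 0.0391 m.

r ≈ 0.0391 m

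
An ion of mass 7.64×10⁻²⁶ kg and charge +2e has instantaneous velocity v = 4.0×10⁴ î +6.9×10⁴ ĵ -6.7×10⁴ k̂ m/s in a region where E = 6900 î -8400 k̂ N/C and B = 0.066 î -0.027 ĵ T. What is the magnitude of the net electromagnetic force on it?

|F| ≈ 4.99×10⁻¹⁵ N

v×B = (-1810, -4420, -5630) N/C.
E + v×B = (5090, -4420, -1.40×10⁴) N/C.
F = q(E + v×B) = (3.204×10⁻¹⁹ C)·(5090, -4420, -1.40×10⁴) = (1.63×10⁻¹⁵, -1.42×10⁻¹⁵, -4.50×10⁻¹⁵) N.
|F| = 4.99×10⁻¹⁵ N.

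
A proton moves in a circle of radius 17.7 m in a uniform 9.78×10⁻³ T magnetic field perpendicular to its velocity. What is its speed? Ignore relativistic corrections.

v ≈ 1.66×10⁷ m/s

From |q|vB = mv²/r, v = |q|Br/m.
v = (1.602×10⁻¹⁹)(9.78×10⁻³)(17.7)/1.673×10⁻²⁷ ≈ 1.66×10⁷ m/s.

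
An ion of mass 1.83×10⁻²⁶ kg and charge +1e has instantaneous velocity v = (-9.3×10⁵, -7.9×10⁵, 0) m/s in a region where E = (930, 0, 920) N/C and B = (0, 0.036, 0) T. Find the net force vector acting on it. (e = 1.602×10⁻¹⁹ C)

F ≈ (1.49×10⁻¹⁶, 0, -5.22×10⁻¹⁵) N

v×B = (0, 0, -3.35×10⁴) N/C.
E + v×B = (930, 0, -3.26×10⁴) N/C.
F = q(E + v×B) = (1.602×10⁻¹⁹ C)·(930, 0, -3.26×10⁴) = (1.49×10⁻¹⁶, 0, -5.22×10⁻¹⁵) N.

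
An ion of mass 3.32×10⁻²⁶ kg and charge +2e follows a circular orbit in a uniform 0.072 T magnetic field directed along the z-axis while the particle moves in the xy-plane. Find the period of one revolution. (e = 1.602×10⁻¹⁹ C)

T ≈ 9.0×10⁻⁶ s

The cyclotron period depends only on m, q, B: T = 2πm/(|q|B).
T = 2π(3.32×10⁻²⁶)/((3.204×10⁻¹⁹)(0.072)) ≈ 9.0×10⁻⁶ s.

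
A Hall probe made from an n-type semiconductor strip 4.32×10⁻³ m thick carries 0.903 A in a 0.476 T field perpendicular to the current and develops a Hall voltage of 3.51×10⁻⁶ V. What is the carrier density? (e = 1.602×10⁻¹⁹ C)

n ≈ 1.77×10²⁶ m⁻³

From V_H = IB/(n e t), n = IB/(V_H e t).
n = (0.903)(0.476)/((3.51×10⁻⁶)(1.602×10⁻¹⁹)(4.32×10⁻³)) ≈ 1.77×10²⁶ m⁻³.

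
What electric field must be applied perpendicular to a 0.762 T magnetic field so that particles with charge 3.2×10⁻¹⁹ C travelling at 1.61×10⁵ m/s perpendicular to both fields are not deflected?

For straight-line motion qE = qvB, so E = vB.
E = 1.61×10⁵ × 0.762 = 1.23×10⁵ V/m.

E = 1.23×10⁵ V/m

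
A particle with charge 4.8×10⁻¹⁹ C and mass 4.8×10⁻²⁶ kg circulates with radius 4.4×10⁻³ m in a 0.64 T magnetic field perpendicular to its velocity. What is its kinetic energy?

v = |q|Br/m, then KE = ½mv² = (qBr)²/(2m).
v = (4.8×10⁻¹⁹)(0.64)(4.4×10⁻³)/4.8×10⁻²⁶ ≈ 2.816×10⁴ m/s.
KE = ½(4.8×10⁻²⁶)(2.816×10⁴)² ≈ 1.9×10⁻¹⁷ J = 120 eV.

KE ≈ 120 eV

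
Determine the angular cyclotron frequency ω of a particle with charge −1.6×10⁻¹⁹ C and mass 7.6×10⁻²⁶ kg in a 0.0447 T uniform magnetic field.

ω = |q|B/m.
ω = (1.6×10⁻¹⁹)(0.0447)/7.6×10⁻²⁶ ≈ 9.41×10⁴ rad/s.

ω ≈ 9.41×10⁴ rad/s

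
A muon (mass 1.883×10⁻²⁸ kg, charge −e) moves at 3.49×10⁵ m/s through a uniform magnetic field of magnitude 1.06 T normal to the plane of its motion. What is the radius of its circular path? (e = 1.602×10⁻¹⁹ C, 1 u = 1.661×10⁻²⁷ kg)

The magnetic force provides the centripetal force: |q|vB = mv²/r.
r = mv/(|q|B) = (1.883×10⁻²⁸)(3.49×10⁵)/((1.602×10⁻¹⁹)(1.06)) ≈ 3.87×10⁻⁴ m.

r ≈ 3.87×10⁻⁴ m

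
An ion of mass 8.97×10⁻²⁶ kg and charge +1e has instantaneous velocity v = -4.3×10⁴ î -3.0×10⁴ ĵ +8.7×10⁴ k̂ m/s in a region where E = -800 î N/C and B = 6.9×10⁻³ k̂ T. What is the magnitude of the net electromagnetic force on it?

v×B = (-207, 297, 0) N/C.
E + v×B = (-1010, 297, 0) N/C.
F = q(E + v×B) = (1.602×10⁻¹⁹ C)·(-1010, 297, 0) = (-1.61×10⁻¹⁶, 4.75×10⁻¹⁷, 0) N.
|F| = 1.68×10⁻¹⁶ N.

|F| ≈ 1.68×10⁻¹⁶ N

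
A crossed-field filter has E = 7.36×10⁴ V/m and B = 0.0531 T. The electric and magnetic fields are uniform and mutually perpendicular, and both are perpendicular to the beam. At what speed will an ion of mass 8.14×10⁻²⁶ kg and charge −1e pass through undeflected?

Zero net Lorentz force requires |qE| = |q v×B|, i.e. E = vB.
v = E/B = 7.36×10⁴/0.0531 = 1.39×10⁶ m/s.

v = 1.39×10⁶ m/s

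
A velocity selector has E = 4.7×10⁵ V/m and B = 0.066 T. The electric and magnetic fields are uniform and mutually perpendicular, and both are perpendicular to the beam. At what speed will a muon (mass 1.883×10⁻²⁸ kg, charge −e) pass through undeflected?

Straight-line motion ⇒ electric and magnetic forces cancel, so E = vB.
v = E/B = 4.7×10⁵/0.066 = 7.1×10⁶ m/s.
The result is independent of the particle's charge and mass.

v = 7.1×10⁶ m/s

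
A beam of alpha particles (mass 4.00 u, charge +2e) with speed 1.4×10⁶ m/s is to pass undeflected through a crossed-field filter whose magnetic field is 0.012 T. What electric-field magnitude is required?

For straight-line motion qE = qvB, so E = vB.
E = 1.4×10⁶ × 0.012 = 1.7×10⁴ V/m.

E = 1.7×10⁴ V/m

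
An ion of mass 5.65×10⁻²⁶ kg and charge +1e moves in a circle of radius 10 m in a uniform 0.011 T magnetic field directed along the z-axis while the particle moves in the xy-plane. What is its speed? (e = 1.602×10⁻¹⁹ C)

v ≈ 3.1×10⁵ m/s

From |q|vB = mv²/r, v = |q|Br/m.
v = (1.602×10⁻¹⁹)(0.011)(10)/5.65×10⁻²⁶ ≈ 3.1×10⁵ m/s.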